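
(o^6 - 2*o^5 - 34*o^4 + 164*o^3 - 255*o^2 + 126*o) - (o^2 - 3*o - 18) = o^6 - 2*o^5 - 34*o^4 + 164*o^3 - 256*o^2 + 129*o + 18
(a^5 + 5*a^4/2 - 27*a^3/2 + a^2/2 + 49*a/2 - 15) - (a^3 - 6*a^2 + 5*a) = a^5 + 5*a^4/2 - 29*a^3/2 + 13*a^2/2 + 39*a/2 - 15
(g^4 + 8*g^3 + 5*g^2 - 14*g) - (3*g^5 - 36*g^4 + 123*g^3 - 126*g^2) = -3*g^5 + 37*g^4 - 115*g^3 + 131*g^2 - 14*g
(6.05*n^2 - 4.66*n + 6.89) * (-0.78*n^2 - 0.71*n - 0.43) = -4.719*n^4 - 0.660699999999999*n^3 - 4.6671*n^2 - 2.8881*n - 2.9627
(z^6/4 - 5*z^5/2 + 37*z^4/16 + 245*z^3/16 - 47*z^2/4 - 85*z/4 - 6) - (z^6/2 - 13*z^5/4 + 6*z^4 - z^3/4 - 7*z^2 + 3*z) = -z^6/4 + 3*z^5/4 - 59*z^4/16 + 249*z^3/16 - 19*z^2/4 - 97*z/4 - 6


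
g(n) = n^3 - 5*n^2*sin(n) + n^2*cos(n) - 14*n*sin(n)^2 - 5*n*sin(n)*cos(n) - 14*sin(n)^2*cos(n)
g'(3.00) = 54.03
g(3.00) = 13.27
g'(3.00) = 54.03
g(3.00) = 13.27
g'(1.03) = -28.57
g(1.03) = -21.08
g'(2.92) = 52.21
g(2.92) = 9.02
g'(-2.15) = 24.73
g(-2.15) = 38.25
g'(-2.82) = 100.12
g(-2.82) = -7.90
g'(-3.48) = 82.86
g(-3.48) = -72.29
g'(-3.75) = 66.30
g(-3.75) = -92.35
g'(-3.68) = 70.19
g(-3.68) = -87.58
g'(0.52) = -24.14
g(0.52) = -6.21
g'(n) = -n^2*sin(n) - 5*n^2*cos(n) + 3*n^2 + 5*n*sin(n)^2 - 28*n*sin(n)*cos(n) - 10*n*sin(n) - 5*n*cos(n)^2 + 2*n*cos(n) + 14*sin(n)^3 - 14*sin(n)^2 - 28*sin(n)*cos(n)^2 - 5*sin(n)*cos(n)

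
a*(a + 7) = a^2 + 7*a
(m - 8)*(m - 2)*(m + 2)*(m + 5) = m^4 - 3*m^3 - 44*m^2 + 12*m + 160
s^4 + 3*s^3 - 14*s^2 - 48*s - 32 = (s - 4)*(s + 1)*(s + 2)*(s + 4)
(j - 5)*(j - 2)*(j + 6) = j^3 - j^2 - 32*j + 60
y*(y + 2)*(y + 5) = y^3 + 7*y^2 + 10*y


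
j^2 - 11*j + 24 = (j - 8)*(j - 3)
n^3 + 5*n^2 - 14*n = n*(n - 2)*(n + 7)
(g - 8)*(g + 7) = g^2 - g - 56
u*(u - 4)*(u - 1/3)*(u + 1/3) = u^4 - 4*u^3 - u^2/9 + 4*u/9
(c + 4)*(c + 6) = c^2 + 10*c + 24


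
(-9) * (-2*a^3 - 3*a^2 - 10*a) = 18*a^3 + 27*a^2 + 90*a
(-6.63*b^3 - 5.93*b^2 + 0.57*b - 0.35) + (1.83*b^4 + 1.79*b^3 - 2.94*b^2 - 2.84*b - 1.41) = 1.83*b^4 - 4.84*b^3 - 8.87*b^2 - 2.27*b - 1.76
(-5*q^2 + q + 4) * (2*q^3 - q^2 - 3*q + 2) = -10*q^5 + 7*q^4 + 22*q^3 - 17*q^2 - 10*q + 8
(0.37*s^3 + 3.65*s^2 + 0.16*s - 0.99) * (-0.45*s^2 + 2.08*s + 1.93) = -0.1665*s^5 - 0.8729*s^4 + 8.2341*s^3 + 7.8228*s^2 - 1.7504*s - 1.9107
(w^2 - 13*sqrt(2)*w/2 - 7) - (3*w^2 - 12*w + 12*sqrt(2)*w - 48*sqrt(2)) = -2*w^2 - 37*sqrt(2)*w/2 + 12*w - 7 + 48*sqrt(2)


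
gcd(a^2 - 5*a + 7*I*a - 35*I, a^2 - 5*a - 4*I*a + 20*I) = a - 5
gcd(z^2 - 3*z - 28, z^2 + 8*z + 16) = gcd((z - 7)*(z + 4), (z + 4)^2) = z + 4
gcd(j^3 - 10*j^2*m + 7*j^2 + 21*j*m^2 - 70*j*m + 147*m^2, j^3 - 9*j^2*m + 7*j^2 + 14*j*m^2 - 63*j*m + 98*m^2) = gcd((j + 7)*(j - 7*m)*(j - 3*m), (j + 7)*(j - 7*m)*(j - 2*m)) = j^2 - 7*j*m + 7*j - 49*m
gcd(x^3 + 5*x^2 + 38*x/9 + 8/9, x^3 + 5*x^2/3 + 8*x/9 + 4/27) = x^2 + x + 2/9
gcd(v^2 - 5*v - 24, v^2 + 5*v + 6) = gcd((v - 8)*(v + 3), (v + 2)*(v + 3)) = v + 3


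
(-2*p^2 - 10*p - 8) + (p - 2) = -2*p^2 - 9*p - 10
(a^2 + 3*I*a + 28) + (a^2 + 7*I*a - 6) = 2*a^2 + 10*I*a + 22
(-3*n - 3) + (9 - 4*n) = 6 - 7*n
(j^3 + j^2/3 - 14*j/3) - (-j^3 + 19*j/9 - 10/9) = 2*j^3 + j^2/3 - 61*j/9 + 10/9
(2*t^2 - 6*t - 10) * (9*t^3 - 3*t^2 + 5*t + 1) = 18*t^5 - 60*t^4 - 62*t^3 + 2*t^2 - 56*t - 10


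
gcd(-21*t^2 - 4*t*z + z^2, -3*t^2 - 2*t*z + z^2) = 1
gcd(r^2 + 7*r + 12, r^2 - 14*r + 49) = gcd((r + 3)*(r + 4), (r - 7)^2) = 1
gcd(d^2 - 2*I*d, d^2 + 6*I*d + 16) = d - 2*I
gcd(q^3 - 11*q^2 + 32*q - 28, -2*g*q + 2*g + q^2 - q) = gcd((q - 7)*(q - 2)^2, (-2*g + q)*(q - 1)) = 1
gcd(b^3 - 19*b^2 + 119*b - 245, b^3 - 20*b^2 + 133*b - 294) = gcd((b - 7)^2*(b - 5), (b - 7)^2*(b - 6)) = b^2 - 14*b + 49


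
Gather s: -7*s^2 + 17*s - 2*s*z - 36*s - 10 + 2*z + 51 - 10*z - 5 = -7*s^2 + s*(-2*z - 19) - 8*z + 36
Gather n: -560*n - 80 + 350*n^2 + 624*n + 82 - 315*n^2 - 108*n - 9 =35*n^2 - 44*n - 7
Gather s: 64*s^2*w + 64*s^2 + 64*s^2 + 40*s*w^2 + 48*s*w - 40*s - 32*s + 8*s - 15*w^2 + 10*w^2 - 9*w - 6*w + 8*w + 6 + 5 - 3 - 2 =s^2*(64*w + 128) + s*(40*w^2 + 48*w - 64) - 5*w^2 - 7*w + 6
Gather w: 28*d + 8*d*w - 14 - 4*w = 28*d + w*(8*d - 4) - 14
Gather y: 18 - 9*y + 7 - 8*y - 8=17 - 17*y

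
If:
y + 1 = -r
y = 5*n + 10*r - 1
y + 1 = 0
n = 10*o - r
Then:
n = 0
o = 0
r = 0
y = -1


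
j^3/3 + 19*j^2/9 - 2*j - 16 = (j/3 + 1)*(j - 8/3)*(j + 6)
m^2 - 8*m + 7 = (m - 7)*(m - 1)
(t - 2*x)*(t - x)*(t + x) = t^3 - 2*t^2*x - t*x^2 + 2*x^3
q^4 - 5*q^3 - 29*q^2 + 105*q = q*(q - 7)*(q - 3)*(q + 5)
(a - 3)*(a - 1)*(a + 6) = a^3 + 2*a^2 - 21*a + 18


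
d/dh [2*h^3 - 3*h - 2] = 6*h^2 - 3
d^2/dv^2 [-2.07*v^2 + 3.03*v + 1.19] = -4.14000000000000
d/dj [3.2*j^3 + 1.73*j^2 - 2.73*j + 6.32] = 9.6*j^2 + 3.46*j - 2.73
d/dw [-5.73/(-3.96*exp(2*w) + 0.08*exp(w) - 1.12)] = (0.4584 - 45.3816*exp(w))*exp(w)/(3.96*exp(2*w) - 0.08*exp(w) + 1.12)^2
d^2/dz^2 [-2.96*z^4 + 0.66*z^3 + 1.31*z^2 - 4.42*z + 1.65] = -35.52*z^2 + 3.96*z + 2.62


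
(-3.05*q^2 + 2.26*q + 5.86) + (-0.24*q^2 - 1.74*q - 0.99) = -3.29*q^2 + 0.52*q + 4.87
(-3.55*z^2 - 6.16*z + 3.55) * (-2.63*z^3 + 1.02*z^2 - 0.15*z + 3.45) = 9.3365*z^5 + 12.5798*z^4 - 15.0872*z^3 - 7.7025*z^2 - 21.7845*z + 12.2475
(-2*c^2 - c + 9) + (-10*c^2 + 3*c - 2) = -12*c^2 + 2*c + 7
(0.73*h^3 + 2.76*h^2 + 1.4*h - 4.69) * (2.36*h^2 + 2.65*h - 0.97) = 1.7228*h^5 + 8.4481*h^4 + 9.9099*h^3 - 10.0356*h^2 - 13.7865*h + 4.5493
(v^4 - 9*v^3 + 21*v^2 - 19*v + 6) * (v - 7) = v^5 - 16*v^4 + 84*v^3 - 166*v^2 + 139*v - 42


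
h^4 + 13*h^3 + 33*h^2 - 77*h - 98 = (h - 2)*(h + 1)*(h + 7)^2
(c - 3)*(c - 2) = c^2 - 5*c + 6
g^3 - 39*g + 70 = (g - 5)*(g - 2)*(g + 7)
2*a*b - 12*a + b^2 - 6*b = (2*a + b)*(b - 6)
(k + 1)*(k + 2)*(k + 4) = k^3 + 7*k^2 + 14*k + 8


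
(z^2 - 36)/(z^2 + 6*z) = (z - 6)/z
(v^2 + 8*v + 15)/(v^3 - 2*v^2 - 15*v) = (v + 5)/(v*(v - 5))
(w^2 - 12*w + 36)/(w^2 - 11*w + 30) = (w - 6)/(w - 5)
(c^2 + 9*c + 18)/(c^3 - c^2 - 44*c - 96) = (c + 6)/(c^2 - 4*c - 32)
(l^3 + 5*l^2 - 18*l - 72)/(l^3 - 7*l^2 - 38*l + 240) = (l^2 - l - 12)/(l^2 - 13*l + 40)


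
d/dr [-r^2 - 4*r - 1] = -2*r - 4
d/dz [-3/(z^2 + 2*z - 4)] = 6*(z + 1)/(z^2 + 2*z - 4)^2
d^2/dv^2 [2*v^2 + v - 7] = 4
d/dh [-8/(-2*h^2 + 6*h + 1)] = 16*(3 - 2*h)/(-2*h^2 + 6*h + 1)^2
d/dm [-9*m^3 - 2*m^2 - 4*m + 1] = -27*m^2 - 4*m - 4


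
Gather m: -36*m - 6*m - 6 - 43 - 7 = -42*m - 56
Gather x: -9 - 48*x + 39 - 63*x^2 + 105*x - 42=-63*x^2 + 57*x - 12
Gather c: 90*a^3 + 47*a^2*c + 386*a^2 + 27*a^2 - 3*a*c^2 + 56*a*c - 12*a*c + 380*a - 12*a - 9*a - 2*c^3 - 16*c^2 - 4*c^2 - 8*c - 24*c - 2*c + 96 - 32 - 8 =90*a^3 + 413*a^2 + 359*a - 2*c^3 + c^2*(-3*a - 20) + c*(47*a^2 + 44*a - 34) + 56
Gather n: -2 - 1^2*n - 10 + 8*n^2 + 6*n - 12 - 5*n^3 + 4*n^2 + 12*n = -5*n^3 + 12*n^2 + 17*n - 24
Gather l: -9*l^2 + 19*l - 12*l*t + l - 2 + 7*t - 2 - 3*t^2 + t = -9*l^2 + l*(20 - 12*t) - 3*t^2 + 8*t - 4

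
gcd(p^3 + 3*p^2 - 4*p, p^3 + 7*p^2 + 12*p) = p^2 + 4*p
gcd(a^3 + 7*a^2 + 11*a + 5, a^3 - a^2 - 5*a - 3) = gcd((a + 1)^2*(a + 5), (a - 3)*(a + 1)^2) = a^2 + 2*a + 1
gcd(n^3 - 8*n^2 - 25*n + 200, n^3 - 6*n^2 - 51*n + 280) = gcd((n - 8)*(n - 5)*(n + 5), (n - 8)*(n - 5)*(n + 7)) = n^2 - 13*n + 40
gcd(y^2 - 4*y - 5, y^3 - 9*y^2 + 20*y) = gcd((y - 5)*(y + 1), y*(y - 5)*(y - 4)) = y - 5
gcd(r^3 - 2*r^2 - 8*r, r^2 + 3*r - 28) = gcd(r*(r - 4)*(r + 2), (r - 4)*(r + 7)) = r - 4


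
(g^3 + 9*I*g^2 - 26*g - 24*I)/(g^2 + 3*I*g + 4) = (g^2 + 5*I*g - 6)/(g - I)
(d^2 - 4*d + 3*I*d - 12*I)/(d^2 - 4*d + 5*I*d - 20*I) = (d + 3*I)/(d + 5*I)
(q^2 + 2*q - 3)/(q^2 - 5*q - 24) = (q - 1)/(q - 8)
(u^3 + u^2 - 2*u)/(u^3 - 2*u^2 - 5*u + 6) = u/(u - 3)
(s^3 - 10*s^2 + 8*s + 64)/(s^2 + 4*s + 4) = (s^2 - 12*s + 32)/(s + 2)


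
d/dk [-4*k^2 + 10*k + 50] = 10 - 8*k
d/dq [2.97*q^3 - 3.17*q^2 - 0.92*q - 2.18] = 8.91*q^2 - 6.34*q - 0.92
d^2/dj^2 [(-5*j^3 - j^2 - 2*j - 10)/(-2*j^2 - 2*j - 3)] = 2*(-6*j^3 + 192*j^2 + 219*j - 23)/(8*j^6 + 24*j^5 + 60*j^4 + 80*j^3 + 90*j^2 + 54*j + 27)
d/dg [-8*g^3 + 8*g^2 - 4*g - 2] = -24*g^2 + 16*g - 4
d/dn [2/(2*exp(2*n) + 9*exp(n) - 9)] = (-8*exp(n) - 18)*exp(n)/(2*exp(2*n) + 9*exp(n) - 9)^2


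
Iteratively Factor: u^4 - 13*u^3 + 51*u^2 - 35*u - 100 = (u - 5)*(u^3 - 8*u^2 + 11*u + 20) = (u - 5)^2*(u^2 - 3*u - 4) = (u - 5)^2*(u + 1)*(u - 4)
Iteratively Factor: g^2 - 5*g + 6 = (g - 3)*(g - 2)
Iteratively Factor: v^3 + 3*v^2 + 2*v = (v + 2)*(v^2 + v) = v*(v + 2)*(v + 1)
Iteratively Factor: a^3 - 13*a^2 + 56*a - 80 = (a - 4)*(a^2 - 9*a + 20) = (a - 4)^2*(a - 5)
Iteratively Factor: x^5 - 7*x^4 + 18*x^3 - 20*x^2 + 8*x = (x - 2)*(x^4 - 5*x^3 + 8*x^2 - 4*x) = x*(x - 2)*(x^3 - 5*x^2 + 8*x - 4) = x*(x - 2)^2*(x^2 - 3*x + 2) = x*(x - 2)^3*(x - 1)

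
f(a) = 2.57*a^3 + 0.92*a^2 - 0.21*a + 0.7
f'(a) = 7.71*a^2 + 1.84*a - 0.21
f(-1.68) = -8.54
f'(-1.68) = 18.46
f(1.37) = 8.75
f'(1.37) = 16.78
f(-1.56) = -6.49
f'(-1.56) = 15.68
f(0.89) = 3.05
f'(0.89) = 7.53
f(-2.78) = -46.82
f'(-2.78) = 54.26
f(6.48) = 737.26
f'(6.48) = 335.46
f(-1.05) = -1.04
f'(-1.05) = 6.36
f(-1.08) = -1.24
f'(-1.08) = 6.80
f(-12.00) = -4305.26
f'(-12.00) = 1087.95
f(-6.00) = -520.04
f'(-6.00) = 266.31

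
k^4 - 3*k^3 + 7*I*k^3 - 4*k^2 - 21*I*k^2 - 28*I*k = k*(k - 4)*(k + 1)*(k + 7*I)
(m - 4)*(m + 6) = m^2 + 2*m - 24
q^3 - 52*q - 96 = (q - 8)*(q + 2)*(q + 6)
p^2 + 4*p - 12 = (p - 2)*(p + 6)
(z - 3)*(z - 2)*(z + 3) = z^3 - 2*z^2 - 9*z + 18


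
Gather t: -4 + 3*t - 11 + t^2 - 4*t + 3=t^2 - t - 12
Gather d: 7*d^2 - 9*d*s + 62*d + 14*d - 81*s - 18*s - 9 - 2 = 7*d^2 + d*(76 - 9*s) - 99*s - 11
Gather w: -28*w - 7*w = -35*w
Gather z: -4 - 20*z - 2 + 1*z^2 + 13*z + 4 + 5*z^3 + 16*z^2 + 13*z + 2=5*z^3 + 17*z^2 + 6*z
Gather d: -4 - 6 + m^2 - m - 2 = m^2 - m - 12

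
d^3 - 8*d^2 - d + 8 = (d - 8)*(d - 1)*(d + 1)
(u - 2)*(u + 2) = u^2 - 4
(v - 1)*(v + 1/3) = v^2 - 2*v/3 - 1/3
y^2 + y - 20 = (y - 4)*(y + 5)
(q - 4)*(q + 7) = q^2 + 3*q - 28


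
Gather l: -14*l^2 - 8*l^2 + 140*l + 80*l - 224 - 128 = -22*l^2 + 220*l - 352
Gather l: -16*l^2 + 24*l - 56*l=-16*l^2 - 32*l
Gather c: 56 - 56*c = 56 - 56*c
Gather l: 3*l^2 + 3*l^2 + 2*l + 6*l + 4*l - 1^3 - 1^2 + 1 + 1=6*l^2 + 12*l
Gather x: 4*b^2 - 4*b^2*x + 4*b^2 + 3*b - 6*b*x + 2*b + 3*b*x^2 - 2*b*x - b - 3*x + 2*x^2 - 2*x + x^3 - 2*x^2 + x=8*b^2 + 3*b*x^2 + 4*b + x^3 + x*(-4*b^2 - 8*b - 4)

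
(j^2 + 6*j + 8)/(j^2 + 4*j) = (j + 2)/j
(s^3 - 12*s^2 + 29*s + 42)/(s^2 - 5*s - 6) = s - 7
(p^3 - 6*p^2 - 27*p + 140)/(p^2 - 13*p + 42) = (p^2 + p - 20)/(p - 6)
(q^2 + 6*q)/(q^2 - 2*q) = (q + 6)/(q - 2)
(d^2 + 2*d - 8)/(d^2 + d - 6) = (d + 4)/(d + 3)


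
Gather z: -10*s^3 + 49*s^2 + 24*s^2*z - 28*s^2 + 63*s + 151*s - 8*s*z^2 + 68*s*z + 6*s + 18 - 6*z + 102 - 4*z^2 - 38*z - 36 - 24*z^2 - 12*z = -10*s^3 + 21*s^2 + 220*s + z^2*(-8*s - 28) + z*(24*s^2 + 68*s - 56) + 84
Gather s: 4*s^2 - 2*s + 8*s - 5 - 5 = 4*s^2 + 6*s - 10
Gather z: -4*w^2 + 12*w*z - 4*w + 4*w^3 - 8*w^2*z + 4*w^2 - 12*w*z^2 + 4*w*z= 4*w^3 - 12*w*z^2 - 4*w + z*(-8*w^2 + 16*w)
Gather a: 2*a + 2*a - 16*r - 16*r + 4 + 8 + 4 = 4*a - 32*r + 16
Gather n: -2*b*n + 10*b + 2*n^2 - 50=-2*b*n + 10*b + 2*n^2 - 50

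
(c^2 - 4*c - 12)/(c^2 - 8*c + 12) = (c + 2)/(c - 2)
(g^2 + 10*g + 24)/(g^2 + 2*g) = (g^2 + 10*g + 24)/(g*(g + 2))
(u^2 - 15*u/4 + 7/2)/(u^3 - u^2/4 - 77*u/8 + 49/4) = 2/(2*u + 7)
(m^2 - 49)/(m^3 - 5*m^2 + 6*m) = (m^2 - 49)/(m*(m^2 - 5*m + 6))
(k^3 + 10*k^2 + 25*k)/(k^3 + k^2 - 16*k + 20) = k*(k + 5)/(k^2 - 4*k + 4)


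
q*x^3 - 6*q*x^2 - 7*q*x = x*(x - 7)*(q*x + q)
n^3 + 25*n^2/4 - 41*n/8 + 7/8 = (n - 1/2)*(n - 1/4)*(n + 7)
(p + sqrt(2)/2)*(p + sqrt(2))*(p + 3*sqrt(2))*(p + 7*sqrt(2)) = p^4 + 23*sqrt(2)*p^3/2 + 73*p^2 + 73*sqrt(2)*p + 42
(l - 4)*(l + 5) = l^2 + l - 20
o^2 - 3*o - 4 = (o - 4)*(o + 1)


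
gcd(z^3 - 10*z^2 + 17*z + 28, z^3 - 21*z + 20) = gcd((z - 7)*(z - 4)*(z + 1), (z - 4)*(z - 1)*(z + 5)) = z - 4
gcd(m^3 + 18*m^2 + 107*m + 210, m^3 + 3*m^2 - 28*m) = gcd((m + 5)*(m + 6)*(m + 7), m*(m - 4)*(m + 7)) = m + 7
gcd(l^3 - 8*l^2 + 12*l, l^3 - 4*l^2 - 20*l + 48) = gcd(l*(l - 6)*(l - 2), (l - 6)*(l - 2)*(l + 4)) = l^2 - 8*l + 12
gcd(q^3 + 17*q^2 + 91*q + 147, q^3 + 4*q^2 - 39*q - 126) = q^2 + 10*q + 21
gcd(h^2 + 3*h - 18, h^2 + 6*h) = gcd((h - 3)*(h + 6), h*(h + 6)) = h + 6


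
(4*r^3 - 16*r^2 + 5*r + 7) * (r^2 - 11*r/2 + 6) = 4*r^5 - 38*r^4 + 117*r^3 - 233*r^2/2 - 17*r/2 + 42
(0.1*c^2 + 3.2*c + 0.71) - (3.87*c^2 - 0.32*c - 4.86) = -3.77*c^2 + 3.52*c + 5.57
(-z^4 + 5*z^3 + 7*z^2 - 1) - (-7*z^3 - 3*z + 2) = -z^4 + 12*z^3 + 7*z^2 + 3*z - 3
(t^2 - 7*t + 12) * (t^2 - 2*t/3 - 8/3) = t^4 - 23*t^3/3 + 14*t^2 + 32*t/3 - 32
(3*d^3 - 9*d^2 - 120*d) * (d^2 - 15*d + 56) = 3*d^5 - 54*d^4 + 183*d^3 + 1296*d^2 - 6720*d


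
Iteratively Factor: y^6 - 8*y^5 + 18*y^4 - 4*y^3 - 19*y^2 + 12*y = (y)*(y^5 - 8*y^4 + 18*y^3 - 4*y^2 - 19*y + 12) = y*(y - 3)*(y^4 - 5*y^3 + 3*y^2 + 5*y - 4) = y*(y - 3)*(y + 1)*(y^3 - 6*y^2 + 9*y - 4) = y*(y - 4)*(y - 3)*(y + 1)*(y^2 - 2*y + 1) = y*(y - 4)*(y - 3)*(y - 1)*(y + 1)*(y - 1)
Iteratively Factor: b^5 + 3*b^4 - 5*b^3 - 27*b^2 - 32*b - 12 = (b - 3)*(b^4 + 6*b^3 + 13*b^2 + 12*b + 4) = (b - 3)*(b + 1)*(b^3 + 5*b^2 + 8*b + 4) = (b - 3)*(b + 1)*(b + 2)*(b^2 + 3*b + 2) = (b - 3)*(b + 1)*(b + 2)^2*(b + 1)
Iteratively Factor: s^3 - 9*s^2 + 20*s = (s - 5)*(s^2 - 4*s) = (s - 5)*(s - 4)*(s)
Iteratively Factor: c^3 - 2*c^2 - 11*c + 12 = (c - 1)*(c^2 - c - 12) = (c - 1)*(c + 3)*(c - 4)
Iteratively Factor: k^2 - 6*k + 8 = (k - 2)*(k - 4)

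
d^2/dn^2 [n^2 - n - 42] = 2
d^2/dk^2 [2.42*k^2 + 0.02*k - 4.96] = 4.84000000000000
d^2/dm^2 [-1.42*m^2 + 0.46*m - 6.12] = -2.84000000000000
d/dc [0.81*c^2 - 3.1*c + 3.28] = 1.62*c - 3.1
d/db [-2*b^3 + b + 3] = 1 - 6*b^2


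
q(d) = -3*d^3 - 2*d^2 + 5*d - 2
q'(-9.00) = -688.00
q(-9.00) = 1978.00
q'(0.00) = 5.00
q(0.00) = -2.00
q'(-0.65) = 3.80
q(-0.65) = -5.27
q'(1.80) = -31.36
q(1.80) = -16.98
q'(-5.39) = -234.91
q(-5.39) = 382.72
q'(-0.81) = 2.34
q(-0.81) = -5.77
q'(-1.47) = -8.57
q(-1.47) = -4.14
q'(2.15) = -45.20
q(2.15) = -30.31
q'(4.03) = -157.29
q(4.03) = -210.68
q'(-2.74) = -51.61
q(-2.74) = 31.00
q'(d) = -9*d^2 - 4*d + 5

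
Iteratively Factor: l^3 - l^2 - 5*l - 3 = (l + 1)*(l^2 - 2*l - 3) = (l + 1)^2*(l - 3)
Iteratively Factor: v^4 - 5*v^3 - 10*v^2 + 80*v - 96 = (v - 3)*(v^3 - 2*v^2 - 16*v + 32) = (v - 4)*(v - 3)*(v^2 + 2*v - 8) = (v - 4)*(v - 3)*(v + 4)*(v - 2)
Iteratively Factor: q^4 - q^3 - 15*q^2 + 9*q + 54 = (q - 3)*(q^3 + 2*q^2 - 9*q - 18) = (q - 3)*(q + 3)*(q^2 - q - 6) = (q - 3)^2*(q + 3)*(q + 2)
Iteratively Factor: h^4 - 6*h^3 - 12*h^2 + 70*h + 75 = (h + 1)*(h^3 - 7*h^2 - 5*h + 75) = (h - 5)*(h + 1)*(h^2 - 2*h - 15) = (h - 5)*(h + 1)*(h + 3)*(h - 5)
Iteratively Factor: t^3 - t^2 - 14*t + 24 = (t - 2)*(t^2 + t - 12) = (t - 3)*(t - 2)*(t + 4)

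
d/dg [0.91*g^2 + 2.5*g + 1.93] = 1.82*g + 2.5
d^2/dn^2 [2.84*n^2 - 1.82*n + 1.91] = 5.68000000000000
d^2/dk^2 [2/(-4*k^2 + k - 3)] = 4*(16*k^2 - 4*k - (8*k - 1)^2 + 12)/(4*k^2 - k + 3)^3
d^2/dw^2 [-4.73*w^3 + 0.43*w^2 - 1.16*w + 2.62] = 0.86 - 28.38*w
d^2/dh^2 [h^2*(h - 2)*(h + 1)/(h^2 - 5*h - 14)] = 2*(h^6 - 15*h^5 + 33*h^4 + 511*h^3 + 882*h^2 - 588*h - 392)/(h^6 - 15*h^5 + 33*h^4 + 295*h^3 - 462*h^2 - 2940*h - 2744)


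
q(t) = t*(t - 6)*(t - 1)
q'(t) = t*(t - 6) + t*(t - 1) + (t - 6)*(t - 1) = 3*t^2 - 14*t + 6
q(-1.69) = -34.96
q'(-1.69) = 38.23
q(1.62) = -4.40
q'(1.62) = -8.81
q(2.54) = -13.53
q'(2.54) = -10.21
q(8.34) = 143.24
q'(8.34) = 97.91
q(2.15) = -9.52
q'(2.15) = -10.23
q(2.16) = -9.62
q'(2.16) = -10.24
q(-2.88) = -99.23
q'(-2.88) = 71.20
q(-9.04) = -1365.05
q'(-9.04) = 377.72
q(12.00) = 792.00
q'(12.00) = 270.00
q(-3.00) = -108.00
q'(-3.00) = 75.00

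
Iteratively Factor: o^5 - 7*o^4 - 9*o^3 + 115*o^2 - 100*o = (o + 4)*(o^4 - 11*o^3 + 35*o^2 - 25*o) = o*(o + 4)*(o^3 - 11*o^2 + 35*o - 25) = o*(o - 1)*(o + 4)*(o^2 - 10*o + 25) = o*(o - 5)*(o - 1)*(o + 4)*(o - 5)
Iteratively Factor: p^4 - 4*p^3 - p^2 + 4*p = (p + 1)*(p^3 - 5*p^2 + 4*p) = (p - 1)*(p + 1)*(p^2 - 4*p) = (p - 4)*(p - 1)*(p + 1)*(p)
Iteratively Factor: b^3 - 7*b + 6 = (b - 2)*(b^2 + 2*b - 3) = (b - 2)*(b - 1)*(b + 3)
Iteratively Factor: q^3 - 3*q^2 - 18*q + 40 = (q - 5)*(q^2 + 2*q - 8) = (q - 5)*(q + 4)*(q - 2)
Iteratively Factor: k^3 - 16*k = (k - 4)*(k^2 + 4*k) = (k - 4)*(k + 4)*(k)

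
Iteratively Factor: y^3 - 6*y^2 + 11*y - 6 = (y - 2)*(y^2 - 4*y + 3) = (y - 2)*(y - 1)*(y - 3)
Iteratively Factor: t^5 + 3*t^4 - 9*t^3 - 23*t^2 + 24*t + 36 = (t - 2)*(t^4 + 5*t^3 + t^2 - 21*t - 18) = (t - 2)*(t + 3)*(t^3 + 2*t^2 - 5*t - 6) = (t - 2)^2*(t + 3)*(t^2 + 4*t + 3) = (t - 2)^2*(t + 3)^2*(t + 1)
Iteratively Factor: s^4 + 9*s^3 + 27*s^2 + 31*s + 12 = (s + 4)*(s^3 + 5*s^2 + 7*s + 3) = (s + 3)*(s + 4)*(s^2 + 2*s + 1) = (s + 1)*(s + 3)*(s + 4)*(s + 1)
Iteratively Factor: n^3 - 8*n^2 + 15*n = (n - 3)*(n^2 - 5*n) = (n - 5)*(n - 3)*(n)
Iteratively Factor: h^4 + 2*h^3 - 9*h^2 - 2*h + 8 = (h - 1)*(h^3 + 3*h^2 - 6*h - 8) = (h - 1)*(h + 1)*(h^2 + 2*h - 8) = (h - 2)*(h - 1)*(h + 1)*(h + 4)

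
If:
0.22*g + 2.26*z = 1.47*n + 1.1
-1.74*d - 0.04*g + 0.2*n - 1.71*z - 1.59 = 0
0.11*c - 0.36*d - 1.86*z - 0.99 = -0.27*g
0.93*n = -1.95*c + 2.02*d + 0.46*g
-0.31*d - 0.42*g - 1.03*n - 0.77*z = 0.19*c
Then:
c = -0.26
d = -0.97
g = 2.15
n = -0.50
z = -0.05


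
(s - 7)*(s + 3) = s^2 - 4*s - 21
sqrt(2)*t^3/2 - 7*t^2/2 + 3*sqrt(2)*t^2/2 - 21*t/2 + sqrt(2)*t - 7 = (t + 2)*(t - 7*sqrt(2)/2)*(sqrt(2)*t/2 + sqrt(2)/2)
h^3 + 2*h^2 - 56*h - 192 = (h - 8)*(h + 4)*(h + 6)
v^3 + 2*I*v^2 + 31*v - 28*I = (v - 4*I)*(v - I)*(v + 7*I)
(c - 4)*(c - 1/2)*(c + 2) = c^3 - 5*c^2/2 - 7*c + 4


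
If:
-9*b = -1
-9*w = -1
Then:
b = 1/9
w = 1/9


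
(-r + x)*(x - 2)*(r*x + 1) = -r^2*x^2 + 2*r^2*x + r*x^3 - 2*r*x^2 - r*x + 2*r + x^2 - 2*x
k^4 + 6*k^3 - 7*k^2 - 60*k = k*(k - 3)*(k + 4)*(k + 5)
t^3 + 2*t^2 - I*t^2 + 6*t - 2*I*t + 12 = (t + 2)*(t - 3*I)*(t + 2*I)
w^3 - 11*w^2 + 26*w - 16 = (w - 8)*(w - 2)*(w - 1)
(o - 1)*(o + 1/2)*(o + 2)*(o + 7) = o^4 + 17*o^3/2 + 9*o^2 - 23*o/2 - 7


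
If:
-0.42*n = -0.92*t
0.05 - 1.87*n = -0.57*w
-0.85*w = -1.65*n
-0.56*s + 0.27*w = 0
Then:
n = 0.07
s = 0.06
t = 0.03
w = 0.13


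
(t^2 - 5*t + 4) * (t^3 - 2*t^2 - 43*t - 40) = t^5 - 7*t^4 - 29*t^3 + 167*t^2 + 28*t - 160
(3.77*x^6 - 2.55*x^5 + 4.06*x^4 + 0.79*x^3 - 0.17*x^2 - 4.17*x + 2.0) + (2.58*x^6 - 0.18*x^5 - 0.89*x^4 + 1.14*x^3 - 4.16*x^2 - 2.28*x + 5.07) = 6.35*x^6 - 2.73*x^5 + 3.17*x^4 + 1.93*x^3 - 4.33*x^2 - 6.45*x + 7.07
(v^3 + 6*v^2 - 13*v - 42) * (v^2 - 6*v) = v^5 - 49*v^3 + 36*v^2 + 252*v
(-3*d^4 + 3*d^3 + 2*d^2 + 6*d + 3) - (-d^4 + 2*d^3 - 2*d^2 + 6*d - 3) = -2*d^4 + d^3 + 4*d^2 + 6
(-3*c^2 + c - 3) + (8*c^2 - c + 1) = 5*c^2 - 2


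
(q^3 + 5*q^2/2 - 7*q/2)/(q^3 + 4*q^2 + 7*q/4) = 2*(q - 1)/(2*q + 1)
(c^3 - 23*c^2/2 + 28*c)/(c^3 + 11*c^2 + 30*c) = (c^2 - 23*c/2 + 28)/(c^2 + 11*c + 30)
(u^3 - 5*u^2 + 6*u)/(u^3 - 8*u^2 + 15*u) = (u - 2)/(u - 5)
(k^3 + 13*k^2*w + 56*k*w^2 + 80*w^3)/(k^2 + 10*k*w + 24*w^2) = (k^2 + 9*k*w + 20*w^2)/(k + 6*w)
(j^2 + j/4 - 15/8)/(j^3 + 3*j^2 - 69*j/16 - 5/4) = 2*(2*j + 3)/(4*j^2 + 17*j + 4)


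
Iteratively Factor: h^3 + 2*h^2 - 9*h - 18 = (h + 3)*(h^2 - h - 6) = (h - 3)*(h + 3)*(h + 2)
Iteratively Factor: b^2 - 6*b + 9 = (b - 3)*(b - 3)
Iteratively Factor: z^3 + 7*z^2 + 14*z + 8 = (z + 1)*(z^2 + 6*z + 8) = (z + 1)*(z + 4)*(z + 2)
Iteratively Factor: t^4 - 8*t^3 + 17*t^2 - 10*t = (t - 5)*(t^3 - 3*t^2 + 2*t) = t*(t - 5)*(t^2 - 3*t + 2) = t*(t - 5)*(t - 1)*(t - 2)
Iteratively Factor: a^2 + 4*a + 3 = (a + 1)*(a + 3)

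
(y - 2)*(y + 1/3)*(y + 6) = y^3 + 13*y^2/3 - 32*y/3 - 4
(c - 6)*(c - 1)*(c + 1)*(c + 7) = c^4 + c^3 - 43*c^2 - c + 42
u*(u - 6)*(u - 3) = u^3 - 9*u^2 + 18*u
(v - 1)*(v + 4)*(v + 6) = v^3 + 9*v^2 + 14*v - 24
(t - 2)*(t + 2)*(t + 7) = t^3 + 7*t^2 - 4*t - 28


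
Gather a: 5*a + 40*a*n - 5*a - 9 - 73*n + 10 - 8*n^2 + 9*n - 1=40*a*n - 8*n^2 - 64*n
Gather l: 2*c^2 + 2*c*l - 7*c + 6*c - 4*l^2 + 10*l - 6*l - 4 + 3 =2*c^2 - c - 4*l^2 + l*(2*c + 4) - 1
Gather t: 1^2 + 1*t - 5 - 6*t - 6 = -5*t - 10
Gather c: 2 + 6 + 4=12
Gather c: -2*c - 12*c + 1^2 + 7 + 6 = 14 - 14*c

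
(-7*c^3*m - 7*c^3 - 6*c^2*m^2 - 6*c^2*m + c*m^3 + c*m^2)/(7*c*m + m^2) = c*(-7*c^2*m - 7*c^2 - 6*c*m^2 - 6*c*m + m^3 + m^2)/(m*(7*c + m))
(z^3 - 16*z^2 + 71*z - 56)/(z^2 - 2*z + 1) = (z^2 - 15*z + 56)/(z - 1)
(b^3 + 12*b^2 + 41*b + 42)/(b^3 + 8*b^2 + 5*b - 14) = (b + 3)/(b - 1)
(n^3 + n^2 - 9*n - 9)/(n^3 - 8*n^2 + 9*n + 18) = (n + 3)/(n - 6)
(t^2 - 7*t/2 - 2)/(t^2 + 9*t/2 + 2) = (t - 4)/(t + 4)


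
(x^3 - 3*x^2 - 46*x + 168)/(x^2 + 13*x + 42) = (x^2 - 10*x + 24)/(x + 6)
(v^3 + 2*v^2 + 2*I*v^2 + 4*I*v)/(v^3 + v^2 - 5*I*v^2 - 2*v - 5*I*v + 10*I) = v*(v + 2*I)/(v^2 - v*(1 + 5*I) + 5*I)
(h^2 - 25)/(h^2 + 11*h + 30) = (h - 5)/(h + 6)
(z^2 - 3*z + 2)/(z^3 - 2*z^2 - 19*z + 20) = (z - 2)/(z^2 - z - 20)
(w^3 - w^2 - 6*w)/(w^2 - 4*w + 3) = w*(w + 2)/(w - 1)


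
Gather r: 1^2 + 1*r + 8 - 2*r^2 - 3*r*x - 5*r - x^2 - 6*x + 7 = -2*r^2 + r*(-3*x - 4) - x^2 - 6*x + 16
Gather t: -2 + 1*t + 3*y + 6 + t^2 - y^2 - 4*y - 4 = t^2 + t - y^2 - y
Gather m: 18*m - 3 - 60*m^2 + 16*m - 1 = -60*m^2 + 34*m - 4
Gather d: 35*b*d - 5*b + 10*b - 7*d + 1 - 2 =5*b + d*(35*b - 7) - 1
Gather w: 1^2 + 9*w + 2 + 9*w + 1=18*w + 4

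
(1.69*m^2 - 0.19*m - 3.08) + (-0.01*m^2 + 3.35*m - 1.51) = 1.68*m^2 + 3.16*m - 4.59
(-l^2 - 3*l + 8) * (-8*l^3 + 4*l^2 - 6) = 8*l^5 + 20*l^4 - 76*l^3 + 38*l^2 + 18*l - 48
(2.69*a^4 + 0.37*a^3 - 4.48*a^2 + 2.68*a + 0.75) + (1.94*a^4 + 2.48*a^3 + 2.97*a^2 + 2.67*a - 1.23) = 4.63*a^4 + 2.85*a^3 - 1.51*a^2 + 5.35*a - 0.48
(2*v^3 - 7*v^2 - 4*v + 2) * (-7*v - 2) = -14*v^4 + 45*v^3 + 42*v^2 - 6*v - 4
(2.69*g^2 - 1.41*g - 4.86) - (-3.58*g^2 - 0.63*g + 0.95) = 6.27*g^2 - 0.78*g - 5.81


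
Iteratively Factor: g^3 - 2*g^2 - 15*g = (g)*(g^2 - 2*g - 15) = g*(g + 3)*(g - 5)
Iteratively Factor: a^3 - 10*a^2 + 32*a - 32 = (a - 4)*(a^2 - 6*a + 8) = (a - 4)^2*(a - 2)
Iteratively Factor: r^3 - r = (r + 1)*(r^2 - r) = r*(r + 1)*(r - 1)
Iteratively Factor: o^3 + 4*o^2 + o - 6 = (o - 1)*(o^2 + 5*o + 6) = (o - 1)*(o + 2)*(o + 3)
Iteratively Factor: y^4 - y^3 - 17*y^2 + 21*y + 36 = (y - 3)*(y^3 + 2*y^2 - 11*y - 12) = (y - 3)^2*(y^2 + 5*y + 4) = (y - 3)^2*(y + 1)*(y + 4)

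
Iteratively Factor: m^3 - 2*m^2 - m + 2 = (m - 2)*(m^2 - 1) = (m - 2)*(m - 1)*(m + 1)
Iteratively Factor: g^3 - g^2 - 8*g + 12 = (g + 3)*(g^2 - 4*g + 4) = (g - 2)*(g + 3)*(g - 2)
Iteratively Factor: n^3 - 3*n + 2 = (n - 1)*(n^2 + n - 2) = (n - 1)*(n + 2)*(n - 1)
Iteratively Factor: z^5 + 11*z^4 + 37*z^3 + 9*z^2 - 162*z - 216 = (z + 3)*(z^4 + 8*z^3 + 13*z^2 - 30*z - 72) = (z + 3)^2*(z^3 + 5*z^2 - 2*z - 24) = (z + 3)^3*(z^2 + 2*z - 8) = (z - 2)*(z + 3)^3*(z + 4)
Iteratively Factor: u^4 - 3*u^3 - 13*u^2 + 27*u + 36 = (u + 1)*(u^3 - 4*u^2 - 9*u + 36) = (u - 3)*(u + 1)*(u^2 - u - 12) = (u - 3)*(u + 1)*(u + 3)*(u - 4)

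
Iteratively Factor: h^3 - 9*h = (h)*(h^2 - 9) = h*(h + 3)*(h - 3)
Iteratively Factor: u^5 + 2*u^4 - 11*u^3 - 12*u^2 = (u + 4)*(u^4 - 2*u^3 - 3*u^2) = u*(u + 4)*(u^3 - 2*u^2 - 3*u) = u*(u - 3)*(u + 4)*(u^2 + u) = u^2*(u - 3)*(u + 4)*(u + 1)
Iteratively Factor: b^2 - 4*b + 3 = (b - 3)*(b - 1)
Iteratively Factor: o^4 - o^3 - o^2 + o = (o)*(o^3 - o^2 - o + 1) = o*(o + 1)*(o^2 - 2*o + 1) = o*(o - 1)*(o + 1)*(o - 1)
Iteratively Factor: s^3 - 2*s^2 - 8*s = (s + 2)*(s^2 - 4*s) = (s - 4)*(s + 2)*(s)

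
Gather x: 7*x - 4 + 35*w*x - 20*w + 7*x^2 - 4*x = -20*w + 7*x^2 + x*(35*w + 3) - 4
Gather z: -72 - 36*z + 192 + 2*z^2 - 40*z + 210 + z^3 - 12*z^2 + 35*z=z^3 - 10*z^2 - 41*z + 330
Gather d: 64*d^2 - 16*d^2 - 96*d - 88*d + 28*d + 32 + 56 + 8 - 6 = 48*d^2 - 156*d + 90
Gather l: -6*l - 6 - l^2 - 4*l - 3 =-l^2 - 10*l - 9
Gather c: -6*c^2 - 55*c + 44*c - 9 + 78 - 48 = -6*c^2 - 11*c + 21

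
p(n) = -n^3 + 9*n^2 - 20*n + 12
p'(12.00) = -236.00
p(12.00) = -660.00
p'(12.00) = -236.00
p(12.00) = -660.00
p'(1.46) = -0.11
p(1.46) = -1.13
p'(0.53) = -11.30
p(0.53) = 3.78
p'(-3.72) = -128.48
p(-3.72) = 262.42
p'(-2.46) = -82.43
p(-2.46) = 130.55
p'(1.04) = -4.52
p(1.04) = -0.19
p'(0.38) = -13.59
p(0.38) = 5.64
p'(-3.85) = -133.77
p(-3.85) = 279.47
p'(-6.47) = -262.04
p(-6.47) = 788.99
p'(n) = -3*n^2 + 18*n - 20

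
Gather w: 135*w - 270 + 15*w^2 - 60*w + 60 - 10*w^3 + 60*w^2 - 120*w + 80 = -10*w^3 + 75*w^2 - 45*w - 130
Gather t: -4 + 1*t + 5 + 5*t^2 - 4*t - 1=5*t^2 - 3*t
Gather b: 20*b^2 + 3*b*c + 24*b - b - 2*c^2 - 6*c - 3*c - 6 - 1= 20*b^2 + b*(3*c + 23) - 2*c^2 - 9*c - 7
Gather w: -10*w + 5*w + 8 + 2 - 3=7 - 5*w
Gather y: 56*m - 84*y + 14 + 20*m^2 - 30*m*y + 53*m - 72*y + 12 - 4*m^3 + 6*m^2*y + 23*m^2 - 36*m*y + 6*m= -4*m^3 + 43*m^2 + 115*m + y*(6*m^2 - 66*m - 156) + 26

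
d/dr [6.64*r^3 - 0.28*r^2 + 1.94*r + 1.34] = 19.92*r^2 - 0.56*r + 1.94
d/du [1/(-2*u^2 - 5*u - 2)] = (4*u + 5)/(2*u^2 + 5*u + 2)^2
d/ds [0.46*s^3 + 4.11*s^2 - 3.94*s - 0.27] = 1.38*s^2 + 8.22*s - 3.94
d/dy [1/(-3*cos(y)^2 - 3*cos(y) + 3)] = -(2*cos(y) + 1)*sin(y)/(3*(sin(y)^2 - cos(y))^2)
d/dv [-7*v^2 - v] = -14*v - 1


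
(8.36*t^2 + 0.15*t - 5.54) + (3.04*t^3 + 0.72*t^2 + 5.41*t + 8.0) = 3.04*t^3 + 9.08*t^2 + 5.56*t + 2.46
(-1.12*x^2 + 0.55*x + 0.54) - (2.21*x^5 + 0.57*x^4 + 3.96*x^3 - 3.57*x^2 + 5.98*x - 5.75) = -2.21*x^5 - 0.57*x^4 - 3.96*x^3 + 2.45*x^2 - 5.43*x + 6.29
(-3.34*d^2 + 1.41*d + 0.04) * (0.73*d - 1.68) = -2.4382*d^3 + 6.6405*d^2 - 2.3396*d - 0.0672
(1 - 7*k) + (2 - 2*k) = 3 - 9*k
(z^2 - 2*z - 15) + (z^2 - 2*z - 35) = 2*z^2 - 4*z - 50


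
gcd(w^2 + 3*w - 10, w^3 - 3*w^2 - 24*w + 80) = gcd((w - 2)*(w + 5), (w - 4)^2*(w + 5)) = w + 5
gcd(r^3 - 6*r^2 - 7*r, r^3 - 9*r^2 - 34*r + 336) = r - 7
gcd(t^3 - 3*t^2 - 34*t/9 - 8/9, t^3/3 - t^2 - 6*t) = 1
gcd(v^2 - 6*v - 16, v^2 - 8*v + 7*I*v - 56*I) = v - 8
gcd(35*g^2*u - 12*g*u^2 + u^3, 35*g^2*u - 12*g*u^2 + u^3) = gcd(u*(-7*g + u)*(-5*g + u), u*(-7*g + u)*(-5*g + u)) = 35*g^2*u - 12*g*u^2 + u^3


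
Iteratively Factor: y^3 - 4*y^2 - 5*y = (y)*(y^2 - 4*y - 5) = y*(y + 1)*(y - 5)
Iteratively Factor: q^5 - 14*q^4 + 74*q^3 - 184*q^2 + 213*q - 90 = (q - 2)*(q^4 - 12*q^3 + 50*q^2 - 84*q + 45) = (q - 5)*(q - 2)*(q^3 - 7*q^2 + 15*q - 9) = (q - 5)*(q - 3)*(q - 2)*(q^2 - 4*q + 3) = (q - 5)*(q - 3)^2*(q - 2)*(q - 1)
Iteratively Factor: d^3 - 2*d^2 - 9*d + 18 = (d + 3)*(d^2 - 5*d + 6) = (d - 3)*(d + 3)*(d - 2)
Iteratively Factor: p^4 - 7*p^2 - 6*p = (p + 1)*(p^3 - p^2 - 6*p) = (p - 3)*(p + 1)*(p^2 + 2*p) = p*(p - 3)*(p + 1)*(p + 2)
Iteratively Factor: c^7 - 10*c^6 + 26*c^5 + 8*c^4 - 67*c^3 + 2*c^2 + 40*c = (c - 4)*(c^6 - 6*c^5 + 2*c^4 + 16*c^3 - 3*c^2 - 10*c) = (c - 4)*(c - 1)*(c^5 - 5*c^4 - 3*c^3 + 13*c^2 + 10*c) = (c - 4)*(c - 2)*(c - 1)*(c^4 - 3*c^3 - 9*c^2 - 5*c) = c*(c - 4)*(c - 2)*(c - 1)*(c^3 - 3*c^2 - 9*c - 5) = c*(c - 4)*(c - 2)*(c - 1)*(c + 1)*(c^2 - 4*c - 5) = c*(c - 5)*(c - 4)*(c - 2)*(c - 1)*(c + 1)*(c + 1)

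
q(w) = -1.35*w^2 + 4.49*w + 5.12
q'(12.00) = -27.91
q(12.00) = -135.40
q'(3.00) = -3.61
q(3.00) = 6.44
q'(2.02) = -0.96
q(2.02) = 8.68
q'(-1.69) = 9.05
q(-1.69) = -6.32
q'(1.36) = 0.82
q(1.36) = 8.73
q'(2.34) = -1.83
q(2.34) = 8.23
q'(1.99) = -0.88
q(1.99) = 8.71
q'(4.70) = -8.20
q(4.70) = -3.60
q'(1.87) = -0.56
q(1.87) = 8.80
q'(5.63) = -10.71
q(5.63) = -12.39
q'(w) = 4.49 - 2.7*w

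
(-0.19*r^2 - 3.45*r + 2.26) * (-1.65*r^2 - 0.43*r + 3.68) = 0.3135*r^4 + 5.7742*r^3 - 2.9447*r^2 - 13.6678*r + 8.3168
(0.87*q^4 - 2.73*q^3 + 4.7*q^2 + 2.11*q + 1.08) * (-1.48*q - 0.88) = -1.2876*q^5 + 3.2748*q^4 - 4.5536*q^3 - 7.2588*q^2 - 3.4552*q - 0.9504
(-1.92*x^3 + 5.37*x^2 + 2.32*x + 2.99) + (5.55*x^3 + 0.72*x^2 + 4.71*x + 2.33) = 3.63*x^3 + 6.09*x^2 + 7.03*x + 5.32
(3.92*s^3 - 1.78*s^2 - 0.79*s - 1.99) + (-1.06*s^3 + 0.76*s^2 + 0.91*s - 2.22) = 2.86*s^3 - 1.02*s^2 + 0.12*s - 4.21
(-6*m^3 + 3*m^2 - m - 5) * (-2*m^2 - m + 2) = 12*m^5 - 13*m^3 + 17*m^2 + 3*m - 10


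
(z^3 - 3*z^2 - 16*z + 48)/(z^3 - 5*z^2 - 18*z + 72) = (z - 4)/(z - 6)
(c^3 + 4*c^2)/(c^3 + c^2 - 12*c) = c/(c - 3)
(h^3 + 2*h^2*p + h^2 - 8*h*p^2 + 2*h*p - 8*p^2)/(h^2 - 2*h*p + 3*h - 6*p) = (h^2 + 4*h*p + h + 4*p)/(h + 3)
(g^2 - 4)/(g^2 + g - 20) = (g^2 - 4)/(g^2 + g - 20)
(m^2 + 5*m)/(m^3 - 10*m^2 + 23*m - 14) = m*(m + 5)/(m^3 - 10*m^2 + 23*m - 14)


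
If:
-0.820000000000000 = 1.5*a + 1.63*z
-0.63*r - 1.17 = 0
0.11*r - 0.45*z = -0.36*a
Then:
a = -0.03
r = -1.86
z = -0.48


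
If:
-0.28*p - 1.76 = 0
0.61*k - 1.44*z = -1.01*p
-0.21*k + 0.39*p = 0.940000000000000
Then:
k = -16.15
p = -6.29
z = -11.25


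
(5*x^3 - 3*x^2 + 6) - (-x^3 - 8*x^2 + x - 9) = 6*x^3 + 5*x^2 - x + 15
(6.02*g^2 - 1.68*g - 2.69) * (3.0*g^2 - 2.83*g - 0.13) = 18.06*g^4 - 22.0766*g^3 - 4.0982*g^2 + 7.8311*g + 0.3497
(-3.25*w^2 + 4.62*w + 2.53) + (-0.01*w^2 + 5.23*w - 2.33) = -3.26*w^2 + 9.85*w + 0.2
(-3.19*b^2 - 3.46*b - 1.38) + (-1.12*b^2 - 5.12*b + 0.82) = -4.31*b^2 - 8.58*b - 0.56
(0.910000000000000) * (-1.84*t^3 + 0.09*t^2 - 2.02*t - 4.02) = -1.6744*t^3 + 0.0819*t^2 - 1.8382*t - 3.6582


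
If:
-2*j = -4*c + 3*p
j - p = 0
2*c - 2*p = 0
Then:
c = 0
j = 0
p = 0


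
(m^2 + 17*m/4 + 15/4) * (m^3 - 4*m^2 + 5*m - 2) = m^5 + m^4/4 - 33*m^3/4 + 17*m^2/4 + 41*m/4 - 15/2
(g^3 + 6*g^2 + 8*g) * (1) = g^3 + 6*g^2 + 8*g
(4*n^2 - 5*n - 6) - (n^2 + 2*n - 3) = 3*n^2 - 7*n - 3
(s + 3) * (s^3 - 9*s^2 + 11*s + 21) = s^4 - 6*s^3 - 16*s^2 + 54*s + 63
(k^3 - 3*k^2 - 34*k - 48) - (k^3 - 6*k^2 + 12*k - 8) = 3*k^2 - 46*k - 40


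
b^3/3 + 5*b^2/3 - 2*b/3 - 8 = (b/3 + 1)*(b - 2)*(b + 4)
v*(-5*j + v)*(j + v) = -5*j^2*v - 4*j*v^2 + v^3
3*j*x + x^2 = x*(3*j + x)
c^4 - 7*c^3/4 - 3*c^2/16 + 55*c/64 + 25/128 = (c - 5/4)^2*(c + 1/4)*(c + 1/2)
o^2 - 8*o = o*(o - 8)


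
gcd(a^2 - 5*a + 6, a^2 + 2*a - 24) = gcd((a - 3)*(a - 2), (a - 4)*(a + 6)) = 1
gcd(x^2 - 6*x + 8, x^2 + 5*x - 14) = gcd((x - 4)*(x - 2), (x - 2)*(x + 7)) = x - 2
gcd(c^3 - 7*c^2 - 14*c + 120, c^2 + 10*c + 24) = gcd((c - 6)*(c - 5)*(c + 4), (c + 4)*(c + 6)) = c + 4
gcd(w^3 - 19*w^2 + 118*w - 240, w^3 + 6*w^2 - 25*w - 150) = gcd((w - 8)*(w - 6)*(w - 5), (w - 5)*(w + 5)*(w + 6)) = w - 5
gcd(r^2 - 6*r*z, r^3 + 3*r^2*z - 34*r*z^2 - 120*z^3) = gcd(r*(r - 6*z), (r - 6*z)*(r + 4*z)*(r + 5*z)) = -r + 6*z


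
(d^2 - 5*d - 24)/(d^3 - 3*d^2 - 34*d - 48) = 1/(d + 2)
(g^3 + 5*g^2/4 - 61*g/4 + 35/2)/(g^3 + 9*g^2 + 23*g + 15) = (4*g^2 - 15*g + 14)/(4*(g^2 + 4*g + 3))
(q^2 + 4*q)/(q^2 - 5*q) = (q + 4)/(q - 5)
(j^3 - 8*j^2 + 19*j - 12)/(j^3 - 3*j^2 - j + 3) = (j - 4)/(j + 1)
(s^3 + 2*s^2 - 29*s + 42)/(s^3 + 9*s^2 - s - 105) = (s - 2)/(s + 5)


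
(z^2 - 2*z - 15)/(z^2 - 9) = (z - 5)/(z - 3)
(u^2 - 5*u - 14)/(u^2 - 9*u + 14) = (u + 2)/(u - 2)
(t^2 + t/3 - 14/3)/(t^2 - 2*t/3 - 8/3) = (3*t + 7)/(3*t + 4)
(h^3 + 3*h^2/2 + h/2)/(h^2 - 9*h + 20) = h*(2*h^2 + 3*h + 1)/(2*(h^2 - 9*h + 20))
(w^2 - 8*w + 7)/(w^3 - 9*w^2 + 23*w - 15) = (w - 7)/(w^2 - 8*w + 15)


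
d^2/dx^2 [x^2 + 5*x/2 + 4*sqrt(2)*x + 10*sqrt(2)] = 2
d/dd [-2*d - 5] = -2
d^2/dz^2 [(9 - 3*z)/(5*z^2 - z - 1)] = 6*((z - 3)*(10*z - 1)^2 + (15*z - 16)*(-5*z^2 + z + 1))/(-5*z^2 + z + 1)^3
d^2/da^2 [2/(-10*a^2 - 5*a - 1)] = 20*(20*a^2 + 10*a - 5*(4*a + 1)^2 + 2)/(10*a^2 + 5*a + 1)^3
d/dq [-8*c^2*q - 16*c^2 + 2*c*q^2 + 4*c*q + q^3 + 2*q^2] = -8*c^2 + 4*c*q + 4*c + 3*q^2 + 4*q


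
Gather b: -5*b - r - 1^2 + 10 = -5*b - r + 9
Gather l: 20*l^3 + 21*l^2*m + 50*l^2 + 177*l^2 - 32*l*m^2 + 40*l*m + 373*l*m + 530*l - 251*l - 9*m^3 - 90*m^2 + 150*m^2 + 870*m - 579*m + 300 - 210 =20*l^3 + l^2*(21*m + 227) + l*(-32*m^2 + 413*m + 279) - 9*m^3 + 60*m^2 + 291*m + 90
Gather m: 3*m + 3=3*m + 3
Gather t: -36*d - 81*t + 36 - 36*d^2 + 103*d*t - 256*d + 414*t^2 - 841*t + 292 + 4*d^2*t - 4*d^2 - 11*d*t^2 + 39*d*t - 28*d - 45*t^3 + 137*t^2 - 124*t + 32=-40*d^2 - 320*d - 45*t^3 + t^2*(551 - 11*d) + t*(4*d^2 + 142*d - 1046) + 360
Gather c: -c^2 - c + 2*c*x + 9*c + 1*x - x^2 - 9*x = -c^2 + c*(2*x + 8) - x^2 - 8*x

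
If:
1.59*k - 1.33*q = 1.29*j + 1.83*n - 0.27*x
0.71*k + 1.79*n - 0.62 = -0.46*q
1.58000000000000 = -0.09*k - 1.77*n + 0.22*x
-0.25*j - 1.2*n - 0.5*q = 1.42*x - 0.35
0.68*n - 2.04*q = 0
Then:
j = 6.61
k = 3.81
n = -1.07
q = -0.36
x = 0.12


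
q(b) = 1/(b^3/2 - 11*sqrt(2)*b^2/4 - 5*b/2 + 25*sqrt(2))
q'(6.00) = -0.04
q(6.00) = -0.09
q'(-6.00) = 0.00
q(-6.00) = -0.00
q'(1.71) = 0.02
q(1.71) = 0.05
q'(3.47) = 20.69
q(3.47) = 1.35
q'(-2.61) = -0.66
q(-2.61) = 0.15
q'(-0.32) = 0.00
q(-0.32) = 0.03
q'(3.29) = 1.47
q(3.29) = 0.35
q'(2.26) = 0.05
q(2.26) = 0.06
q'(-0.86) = 0.00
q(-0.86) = 0.03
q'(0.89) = 0.01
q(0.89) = 0.03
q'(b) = (-3*b^2/2 + 11*sqrt(2)*b/2 + 5/2)/(b^3/2 - 11*sqrt(2)*b^2/4 - 5*b/2 + 25*sqrt(2))^2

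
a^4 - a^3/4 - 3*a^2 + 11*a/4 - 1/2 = (a - 1)^2*(a - 1/4)*(a + 2)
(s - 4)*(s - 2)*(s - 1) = s^3 - 7*s^2 + 14*s - 8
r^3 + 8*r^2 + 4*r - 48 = (r - 2)*(r + 4)*(r + 6)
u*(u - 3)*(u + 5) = u^3 + 2*u^2 - 15*u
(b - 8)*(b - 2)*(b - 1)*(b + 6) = b^4 - 5*b^3 - 40*b^2 + 140*b - 96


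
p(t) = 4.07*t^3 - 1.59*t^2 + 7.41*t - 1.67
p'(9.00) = 967.80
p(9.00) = 2903.26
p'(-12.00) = 1803.81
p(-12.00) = -7352.51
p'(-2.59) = 97.55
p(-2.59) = -102.24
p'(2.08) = 53.62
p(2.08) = 43.49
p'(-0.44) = 11.17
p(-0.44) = -5.58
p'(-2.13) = 69.58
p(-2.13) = -64.00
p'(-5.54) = 399.77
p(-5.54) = -783.55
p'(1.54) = 31.47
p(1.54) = 20.84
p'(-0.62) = 14.08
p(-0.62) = -7.85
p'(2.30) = 64.69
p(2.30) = 56.48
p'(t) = 12.21*t^2 - 3.18*t + 7.41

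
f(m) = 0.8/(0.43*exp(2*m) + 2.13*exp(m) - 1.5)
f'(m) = 0.8*(-0.86*exp(2*m) - 2.13*exp(m))/(0.43*exp(2*m) + 2.13*exp(m) - 1.5)^2 = (-0.688*exp(m) - 1.704)*exp(m)/(0.43*exp(2*m) + 2.13*exp(m) - 1.5)^2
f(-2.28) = -0.63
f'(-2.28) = -0.11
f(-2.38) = -0.62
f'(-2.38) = -0.10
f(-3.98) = -0.55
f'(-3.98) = -0.02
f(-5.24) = -0.54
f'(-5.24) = -0.00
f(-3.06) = -0.57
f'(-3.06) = -0.04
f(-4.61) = -0.54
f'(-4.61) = -0.01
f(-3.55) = -0.56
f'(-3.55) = -0.02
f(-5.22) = -0.54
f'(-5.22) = -0.00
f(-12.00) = -0.53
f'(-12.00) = 0.00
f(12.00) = 0.00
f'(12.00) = 0.00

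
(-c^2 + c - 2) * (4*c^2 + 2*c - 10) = -4*c^4 + 2*c^3 + 4*c^2 - 14*c + 20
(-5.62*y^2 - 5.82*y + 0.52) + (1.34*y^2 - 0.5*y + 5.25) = -4.28*y^2 - 6.32*y + 5.77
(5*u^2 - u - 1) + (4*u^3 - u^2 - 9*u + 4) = 4*u^3 + 4*u^2 - 10*u + 3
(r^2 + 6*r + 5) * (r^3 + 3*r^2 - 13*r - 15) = r^5 + 9*r^4 + 10*r^3 - 78*r^2 - 155*r - 75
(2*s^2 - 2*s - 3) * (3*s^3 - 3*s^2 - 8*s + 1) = 6*s^5 - 12*s^4 - 19*s^3 + 27*s^2 + 22*s - 3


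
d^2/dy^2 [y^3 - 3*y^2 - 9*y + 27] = 6*y - 6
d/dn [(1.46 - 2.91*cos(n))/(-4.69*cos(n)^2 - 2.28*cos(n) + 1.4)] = (13.6479*cos(n)^2 - 13.6948*cos(n) + 0.7452)*sin(n)/(21.9961*cos(n)^4 + 21.3864*cos(n)^3 - 7.9336*cos(n)^2 - 6.384*cos(n) + 1.96)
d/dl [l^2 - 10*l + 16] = 2*l - 10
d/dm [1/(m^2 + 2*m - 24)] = 2*(-m - 1)/(m^2 + 2*m - 24)^2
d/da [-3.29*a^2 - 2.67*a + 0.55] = -6.58*a - 2.67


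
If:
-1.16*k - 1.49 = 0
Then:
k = -1.28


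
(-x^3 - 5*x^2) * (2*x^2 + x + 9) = -2*x^5 - 11*x^4 - 14*x^3 - 45*x^2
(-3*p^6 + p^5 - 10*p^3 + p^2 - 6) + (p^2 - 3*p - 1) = -3*p^6 + p^5 - 10*p^3 + 2*p^2 - 3*p - 7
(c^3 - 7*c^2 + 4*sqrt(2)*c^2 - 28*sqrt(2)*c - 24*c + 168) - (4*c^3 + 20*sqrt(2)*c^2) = -3*c^3 - 16*sqrt(2)*c^2 - 7*c^2 - 28*sqrt(2)*c - 24*c + 168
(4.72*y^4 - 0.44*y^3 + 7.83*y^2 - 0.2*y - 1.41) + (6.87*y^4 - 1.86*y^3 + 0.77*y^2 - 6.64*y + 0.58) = 11.59*y^4 - 2.3*y^3 + 8.6*y^2 - 6.84*y - 0.83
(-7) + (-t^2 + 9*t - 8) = -t^2 + 9*t - 15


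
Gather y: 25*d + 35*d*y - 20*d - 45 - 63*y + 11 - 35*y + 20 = 5*d + y*(35*d - 98) - 14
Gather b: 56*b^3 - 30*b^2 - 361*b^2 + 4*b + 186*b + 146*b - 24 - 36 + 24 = 56*b^3 - 391*b^2 + 336*b - 36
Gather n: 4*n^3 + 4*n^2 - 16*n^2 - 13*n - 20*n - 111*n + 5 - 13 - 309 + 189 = 4*n^3 - 12*n^2 - 144*n - 128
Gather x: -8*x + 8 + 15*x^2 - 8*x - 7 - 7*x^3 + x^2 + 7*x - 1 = -7*x^3 + 16*x^2 - 9*x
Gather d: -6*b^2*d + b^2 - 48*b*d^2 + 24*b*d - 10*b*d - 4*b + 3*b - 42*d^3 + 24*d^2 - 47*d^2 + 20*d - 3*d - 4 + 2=b^2 - b - 42*d^3 + d^2*(-48*b - 23) + d*(-6*b^2 + 14*b + 17) - 2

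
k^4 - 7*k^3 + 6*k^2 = k^2*(k - 6)*(k - 1)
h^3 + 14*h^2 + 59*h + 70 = (h + 2)*(h + 5)*(h + 7)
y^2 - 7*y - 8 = (y - 8)*(y + 1)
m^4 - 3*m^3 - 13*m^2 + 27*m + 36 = (m - 4)*(m - 3)*(m + 1)*(m + 3)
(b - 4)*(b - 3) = b^2 - 7*b + 12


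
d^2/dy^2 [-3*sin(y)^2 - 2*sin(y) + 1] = 2*sin(y) - 6*cos(2*y)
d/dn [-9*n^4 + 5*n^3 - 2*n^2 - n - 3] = -36*n^3 + 15*n^2 - 4*n - 1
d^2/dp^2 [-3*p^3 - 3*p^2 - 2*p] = -18*p - 6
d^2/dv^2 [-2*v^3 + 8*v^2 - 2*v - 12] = 16 - 12*v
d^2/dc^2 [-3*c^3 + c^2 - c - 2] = 2 - 18*c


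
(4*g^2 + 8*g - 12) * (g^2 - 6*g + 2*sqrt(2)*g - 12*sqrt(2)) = 4*g^4 - 16*g^3 + 8*sqrt(2)*g^3 - 60*g^2 - 32*sqrt(2)*g^2 - 120*sqrt(2)*g + 72*g + 144*sqrt(2)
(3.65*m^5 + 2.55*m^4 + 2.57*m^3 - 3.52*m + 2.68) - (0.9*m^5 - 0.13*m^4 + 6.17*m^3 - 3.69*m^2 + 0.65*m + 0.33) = 2.75*m^5 + 2.68*m^4 - 3.6*m^3 + 3.69*m^2 - 4.17*m + 2.35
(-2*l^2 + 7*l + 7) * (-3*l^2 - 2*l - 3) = 6*l^4 - 17*l^3 - 29*l^2 - 35*l - 21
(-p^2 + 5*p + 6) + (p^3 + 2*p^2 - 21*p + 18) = p^3 + p^2 - 16*p + 24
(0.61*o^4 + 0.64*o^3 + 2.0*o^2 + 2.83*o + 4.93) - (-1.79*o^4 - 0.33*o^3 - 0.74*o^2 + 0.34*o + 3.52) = 2.4*o^4 + 0.97*o^3 + 2.74*o^2 + 2.49*o + 1.41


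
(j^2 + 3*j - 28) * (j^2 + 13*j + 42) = j^4 + 16*j^3 + 53*j^2 - 238*j - 1176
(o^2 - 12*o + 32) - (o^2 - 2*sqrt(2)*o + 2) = -12*o + 2*sqrt(2)*o + 30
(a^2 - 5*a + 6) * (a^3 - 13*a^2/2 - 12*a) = a^5 - 23*a^4/2 + 53*a^3/2 + 21*a^2 - 72*a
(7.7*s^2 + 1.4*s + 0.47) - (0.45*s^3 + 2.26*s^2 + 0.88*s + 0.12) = -0.45*s^3 + 5.44*s^2 + 0.52*s + 0.35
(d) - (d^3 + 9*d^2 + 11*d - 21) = -d^3 - 9*d^2 - 10*d + 21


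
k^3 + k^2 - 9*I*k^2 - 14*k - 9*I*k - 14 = (k + 1)*(k - 7*I)*(k - 2*I)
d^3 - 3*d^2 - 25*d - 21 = (d - 7)*(d + 1)*(d + 3)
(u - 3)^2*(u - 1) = u^3 - 7*u^2 + 15*u - 9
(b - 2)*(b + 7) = b^2 + 5*b - 14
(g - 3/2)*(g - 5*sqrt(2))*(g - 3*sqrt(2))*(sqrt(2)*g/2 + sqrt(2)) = sqrt(2)*g^4/2 - 8*g^3 + sqrt(2)*g^3/4 - 4*g^2 + 27*sqrt(2)*g^2/2 + 15*sqrt(2)*g/2 + 24*g - 45*sqrt(2)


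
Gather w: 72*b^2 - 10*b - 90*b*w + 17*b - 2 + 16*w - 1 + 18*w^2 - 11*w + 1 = 72*b^2 + 7*b + 18*w^2 + w*(5 - 90*b) - 2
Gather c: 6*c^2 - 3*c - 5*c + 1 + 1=6*c^2 - 8*c + 2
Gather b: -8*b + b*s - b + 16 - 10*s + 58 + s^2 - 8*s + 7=b*(s - 9) + s^2 - 18*s + 81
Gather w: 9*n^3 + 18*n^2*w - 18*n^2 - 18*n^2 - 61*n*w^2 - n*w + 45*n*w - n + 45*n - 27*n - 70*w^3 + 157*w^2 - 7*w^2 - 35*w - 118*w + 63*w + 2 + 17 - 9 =9*n^3 - 36*n^2 + 17*n - 70*w^3 + w^2*(150 - 61*n) + w*(18*n^2 + 44*n - 90) + 10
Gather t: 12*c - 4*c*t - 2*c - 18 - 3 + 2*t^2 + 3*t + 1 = 10*c + 2*t^2 + t*(3 - 4*c) - 20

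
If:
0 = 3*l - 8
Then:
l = 8/3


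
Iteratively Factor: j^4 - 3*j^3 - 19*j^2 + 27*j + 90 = (j + 2)*(j^3 - 5*j^2 - 9*j + 45) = (j + 2)*(j + 3)*(j^2 - 8*j + 15) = (j - 3)*(j + 2)*(j + 3)*(j - 5)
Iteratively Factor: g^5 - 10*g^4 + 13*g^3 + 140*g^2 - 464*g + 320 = (g - 5)*(g^4 - 5*g^3 - 12*g^2 + 80*g - 64) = (g - 5)*(g - 4)*(g^3 - g^2 - 16*g + 16) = (g - 5)*(g - 4)^2*(g^2 + 3*g - 4) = (g - 5)*(g - 4)^2*(g + 4)*(g - 1)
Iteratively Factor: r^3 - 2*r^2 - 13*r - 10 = (r + 2)*(r^2 - 4*r - 5) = (r + 1)*(r + 2)*(r - 5)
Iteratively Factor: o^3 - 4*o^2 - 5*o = (o - 5)*(o^2 + o) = (o - 5)*(o + 1)*(o)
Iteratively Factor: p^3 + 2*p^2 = (p)*(p^2 + 2*p) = p^2*(p + 2)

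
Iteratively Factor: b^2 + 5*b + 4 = (b + 4)*(b + 1)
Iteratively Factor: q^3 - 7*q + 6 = (q + 3)*(q^2 - 3*q + 2) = (q - 2)*(q + 3)*(q - 1)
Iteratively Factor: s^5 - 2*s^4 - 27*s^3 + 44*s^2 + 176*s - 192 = (s + 3)*(s^4 - 5*s^3 - 12*s^2 + 80*s - 64) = (s - 1)*(s + 3)*(s^3 - 4*s^2 - 16*s + 64) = (s - 4)*(s - 1)*(s + 3)*(s^2 - 16) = (s - 4)*(s - 1)*(s + 3)*(s + 4)*(s - 4)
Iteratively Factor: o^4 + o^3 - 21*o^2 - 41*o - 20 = (o + 1)*(o^3 - 21*o - 20) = (o + 1)^2*(o^2 - o - 20) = (o + 1)^2*(o + 4)*(o - 5)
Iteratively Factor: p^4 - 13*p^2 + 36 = (p + 2)*(p^3 - 2*p^2 - 9*p + 18) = (p - 2)*(p + 2)*(p^2 - 9) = (p - 2)*(p + 2)*(p + 3)*(p - 3)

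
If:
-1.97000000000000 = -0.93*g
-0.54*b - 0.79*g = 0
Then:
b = -3.10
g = 2.12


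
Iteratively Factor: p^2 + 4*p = (p)*(p + 4)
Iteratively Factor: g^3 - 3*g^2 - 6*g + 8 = (g + 2)*(g^2 - 5*g + 4) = (g - 4)*(g + 2)*(g - 1)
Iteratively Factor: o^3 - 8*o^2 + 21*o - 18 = (o - 3)*(o^2 - 5*o + 6) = (o - 3)^2*(o - 2)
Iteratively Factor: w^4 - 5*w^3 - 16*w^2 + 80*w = (w + 4)*(w^3 - 9*w^2 + 20*w) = w*(w + 4)*(w^2 - 9*w + 20) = w*(w - 4)*(w + 4)*(w - 5)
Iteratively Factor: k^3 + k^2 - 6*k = (k - 2)*(k^2 + 3*k) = k*(k - 2)*(k + 3)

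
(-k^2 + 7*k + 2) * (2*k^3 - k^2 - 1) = -2*k^5 + 15*k^4 - 3*k^3 - k^2 - 7*k - 2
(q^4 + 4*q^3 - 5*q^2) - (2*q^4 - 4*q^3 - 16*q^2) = -q^4 + 8*q^3 + 11*q^2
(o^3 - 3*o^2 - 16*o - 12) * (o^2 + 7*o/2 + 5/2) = o^5 + o^4/2 - 24*o^3 - 151*o^2/2 - 82*o - 30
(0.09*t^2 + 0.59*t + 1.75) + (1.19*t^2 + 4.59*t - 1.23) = 1.28*t^2 + 5.18*t + 0.52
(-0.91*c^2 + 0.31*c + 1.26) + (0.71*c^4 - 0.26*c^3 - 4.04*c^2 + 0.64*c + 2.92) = 0.71*c^4 - 0.26*c^3 - 4.95*c^2 + 0.95*c + 4.18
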